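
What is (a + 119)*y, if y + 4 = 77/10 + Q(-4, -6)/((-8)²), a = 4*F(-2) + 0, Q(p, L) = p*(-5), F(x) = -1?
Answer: 7383/16 ≈ 461.44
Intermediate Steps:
Q(p, L) = -5*p
a = -4 (a = 4*(-1) + 0 = -4 + 0 = -4)
y = 321/80 (y = -4 + (77/10 + (-5*(-4))/((-8)²)) = -4 + (77*(⅒) + 20/64) = -4 + (77/10 + 20*(1/64)) = -4 + (77/10 + 5/16) = -4 + 641/80 = 321/80 ≈ 4.0125)
(a + 119)*y = (-4 + 119)*(321/80) = 115*(321/80) = 7383/16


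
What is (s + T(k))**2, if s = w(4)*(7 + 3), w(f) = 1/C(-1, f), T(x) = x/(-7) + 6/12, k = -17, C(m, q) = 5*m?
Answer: 169/196 ≈ 0.86224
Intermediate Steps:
T(x) = 1/2 - x/7 (T(x) = x*(-1/7) + 6*(1/12) = -x/7 + 1/2 = 1/2 - x/7)
w(f) = -1/5 (w(f) = 1/(5*(-1)) = 1/(-5) = -1/5)
s = -2 (s = -(7 + 3)/5 = -1/5*10 = -2)
(s + T(k))**2 = (-2 + (1/2 - 1/7*(-17)))**2 = (-2 + (1/2 + 17/7))**2 = (-2 + 41/14)**2 = (13/14)**2 = 169/196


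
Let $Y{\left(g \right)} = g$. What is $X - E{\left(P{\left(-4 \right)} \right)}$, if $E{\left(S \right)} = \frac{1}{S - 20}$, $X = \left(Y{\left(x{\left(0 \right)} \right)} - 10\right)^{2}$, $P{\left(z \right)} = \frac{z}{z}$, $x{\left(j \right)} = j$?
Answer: $\frac{1901}{19} \approx 100.05$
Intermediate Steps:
$P{\left(z \right)} = 1$
$X = 100$ ($X = \left(0 - 10\right)^{2} = \left(-10\right)^{2} = 100$)
$E{\left(S \right)} = \frac{1}{-20 + S}$
$X - E{\left(P{\left(-4 \right)} \right)} = 100 - \frac{1}{-20 + 1} = 100 - \frac{1}{-19} = 100 - - \frac{1}{19} = 100 + \frac{1}{19} = \frac{1901}{19}$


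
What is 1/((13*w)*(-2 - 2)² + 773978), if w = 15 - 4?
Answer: 1/776266 ≈ 1.2882e-6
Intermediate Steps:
w = 11
1/((13*w)*(-2 - 2)² + 773978) = 1/((13*11)*(-2 - 2)² + 773978) = 1/(143*(-4)² + 773978) = 1/(143*16 + 773978) = 1/(2288 + 773978) = 1/776266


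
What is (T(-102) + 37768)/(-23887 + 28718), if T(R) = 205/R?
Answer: 3852131/492762 ≈ 7.8174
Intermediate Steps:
(T(-102) + 37768)/(-23887 + 28718) = (205/(-102) + 37768)/(-23887 + 28718) = (205*(-1/102) + 37768)/4831 = (-205/102 + 37768)*(1/4831) = (3852131/102)*(1/4831) = 3852131/492762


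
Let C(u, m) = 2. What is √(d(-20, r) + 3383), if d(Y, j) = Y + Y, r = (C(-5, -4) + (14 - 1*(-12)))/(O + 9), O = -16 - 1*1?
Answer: √3343 ≈ 57.819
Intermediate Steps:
O = -17 (O = -16 - 1 = -17)
r = -7/2 (r = (2 + (14 - 1*(-12)))/(-17 + 9) = (2 + (14 + 12))/(-8) = (2 + 26)*(-⅛) = 28*(-⅛) = -7/2 ≈ -3.5000)
d(Y, j) = 2*Y
√(d(-20, r) + 3383) = √(2*(-20) + 3383) = √(-40 + 3383) = √3343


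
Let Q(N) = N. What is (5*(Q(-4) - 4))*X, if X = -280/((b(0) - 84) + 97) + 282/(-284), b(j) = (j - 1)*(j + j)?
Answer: 831860/923 ≈ 901.26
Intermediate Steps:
b(j) = 2*j*(-1 + j) (b(j) = (-1 + j)*(2*j) = 2*j*(-1 + j))
X = -41593/1846 (X = -280/((2*0*(-1 + 0) - 84) + 97) + 282/(-284) = -280/((2*0*(-1) - 84) + 97) + 282*(-1/284) = -280/((0 - 84) + 97) - 141/142 = -280/(-84 + 97) - 141/142 = -280/13 - 141/142 = -41593/1846 ≈ -22.531)
(5*(Q(-4) - 4))*X = (5*(-4 - 4))*(-41593/1846) = (5*(-8))*(-41593/1846) = -40*(-41593/1846) = 831860/923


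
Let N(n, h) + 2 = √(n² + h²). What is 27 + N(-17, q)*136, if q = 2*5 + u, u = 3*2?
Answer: -245 + 136*√545 ≈ 2930.0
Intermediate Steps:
u = 6
q = 16 (q = 2*5 + 6 = 10 + 6 = 16)
N(n, h) = -2 + √(h² + n²) (N(n, h) = -2 + √(n² + h²) = -2 + √(h² + n²))
27 + N(-17, q)*136 = 27 + (-2 + √(16² + (-17)²))*136 = 27 + (-2 + √(256 + 289))*136 = 27 + (-2 + √545)*136 = 27 + (-272 + 136*√545) = -245 + 136*√545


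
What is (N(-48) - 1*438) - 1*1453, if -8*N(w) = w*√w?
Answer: -1891 + 24*I*√3 ≈ -1891.0 + 41.569*I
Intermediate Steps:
N(w) = -w^(3/2)/8 (N(w) = -w*√w/8 = -w^(3/2)/8)
(N(-48) - 1*438) - 1*1453 = (-(-24)*I*√3 - 1*438) - 1*1453 = (-(-24)*I*√3 - 438) - 1453 = (24*I*√3 - 438) - 1453 = (-438 + 24*I*√3) - 1453 = -1891 + 24*I*√3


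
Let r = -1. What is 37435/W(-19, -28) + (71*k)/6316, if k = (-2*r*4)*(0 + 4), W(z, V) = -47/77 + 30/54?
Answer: -40963114861/60002 ≈ -6.8270e+5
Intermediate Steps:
W(z, V) = -38/693 (W(z, V) = -47*1/77 + 30*(1/54) = -47/77 + 5/9 = -38/693)
k = 32 (k = (-2*(-1)*4)*(0 + 4) = (2*4)*4 = 8*4 = 32)
37435/W(-19, -28) + (71*k)/6316 = 37435/(-38/693) + (71*32)/6316 = 37435*(-693/38) + 2272*(1/6316) = -25942455/38 + 568/1579 = -40963114861/60002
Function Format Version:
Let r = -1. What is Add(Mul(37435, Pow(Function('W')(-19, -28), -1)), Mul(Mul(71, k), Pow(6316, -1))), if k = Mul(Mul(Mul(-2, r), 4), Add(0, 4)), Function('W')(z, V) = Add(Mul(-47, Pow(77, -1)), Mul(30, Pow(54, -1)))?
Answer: Rational(-40963114861, 60002) ≈ -6.8270e+5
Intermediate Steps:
Function('W')(z, V) = Rational(-38, 693) (Function('W')(z, V) = Add(Mul(-47, Rational(1, 77)), Mul(30, Rational(1, 54))) = Add(Rational(-47, 77), Rational(5, 9)) = Rational(-38, 693))
k = 32 (k = Mul(Mul(Mul(-2, -1), 4), Add(0, 4)) = Mul(Mul(2, 4), 4) = Mul(8, 4) = 32)
Add(Mul(37435, Pow(Function('W')(-19, -28), -1)), Mul(Mul(71, k), Pow(6316, -1))) = Add(Mul(37435, Pow(Rational(-38, 693), -1)), Mul(Mul(71, 32), Pow(6316, -1))) = Add(Mul(37435, Rational(-693, 38)), Mul(2272, Rational(1, 6316))) = Add(Rational(-25942455, 38), Rational(568, 1579)) = Rational(-40963114861, 60002)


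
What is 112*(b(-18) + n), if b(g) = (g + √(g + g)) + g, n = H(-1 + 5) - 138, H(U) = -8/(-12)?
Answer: -58240/3 + 672*I ≈ -19413.0 + 672.0*I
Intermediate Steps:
H(U) = ⅔ (H(U) = -8*(-1/12) = ⅔)
n = -412/3 (n = ⅔ - 138 = -412/3 ≈ -137.33)
b(g) = 2*g + √2*√g (b(g) = (g + √(2*g)) + g = (g + √2*√g) + g = 2*g + √2*√g)
112*(b(-18) + n) = 112*((2*(-18) + √2*√(-18)) - 412/3) = 112*((-36 + √2*(3*I*√2)) - 412/3) = 112*((-36 + 6*I) - 412/3) = 112*(-520/3 + 6*I) = -58240/3 + 672*I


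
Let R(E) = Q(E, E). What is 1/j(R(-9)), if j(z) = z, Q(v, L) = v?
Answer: -⅑ ≈ -0.11111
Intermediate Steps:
R(E) = E
1/j(R(-9)) = 1/(-9) = -⅑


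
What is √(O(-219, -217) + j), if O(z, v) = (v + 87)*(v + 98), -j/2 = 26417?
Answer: 2*I*√9341 ≈ 193.3*I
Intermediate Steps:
j = -52834 (j = -2*26417 = -52834)
O(z, v) = (87 + v)*(98 + v)
√(O(-219, -217) + j) = √((8526 + (-217)² + 185*(-217)) - 52834) = √((8526 + 47089 - 40145) - 52834) = √(15470 - 52834) = √(-37364) = 2*I*√9341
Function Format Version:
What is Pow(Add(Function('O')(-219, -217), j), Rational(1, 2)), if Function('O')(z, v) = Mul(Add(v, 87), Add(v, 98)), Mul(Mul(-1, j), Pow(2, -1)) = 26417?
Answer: Mul(2, I, Pow(9341, Rational(1, 2))) ≈ Mul(193.30, I)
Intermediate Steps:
j = -52834 (j = Mul(-2, 26417) = -52834)
Function('O')(z, v) = Mul(Add(87, v), Add(98, v))
Pow(Add(Function('O')(-219, -217), j), Rational(1, 2)) = Pow(Add(Add(8526, Pow(-217, 2), Mul(185, -217)), -52834), Rational(1, 2)) = Pow(Add(Add(8526, 47089, -40145), -52834), Rational(1, 2)) = Pow(Add(15470, -52834), Rational(1, 2)) = Pow(-37364, Rational(1, 2)) = Mul(2, I, Pow(9341, Rational(1, 2)))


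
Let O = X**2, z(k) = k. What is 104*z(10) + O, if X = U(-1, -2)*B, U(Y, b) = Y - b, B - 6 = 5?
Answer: 1161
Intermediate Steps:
B = 11 (B = 6 + 5 = 11)
X = 11 (X = (-1 - 1*(-2))*11 = (-1 + 2)*11 = 1*11 = 11)
O = 121 (O = 11**2 = 121)
104*z(10) + O = 104*10 + 121 = 1040 + 121 = 1161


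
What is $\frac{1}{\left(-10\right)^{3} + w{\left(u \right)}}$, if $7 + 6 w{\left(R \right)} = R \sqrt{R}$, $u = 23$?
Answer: $- \frac{18021}{18035941} - \frac{69 \sqrt{23}}{18035941} \approx -0.0010175$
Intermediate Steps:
$w{\left(R \right)} = - \frac{7}{6} + \frac{R^{\frac{3}{2}}}{6}$ ($w{\left(R \right)} = - \frac{7}{6} + \frac{R \sqrt{R}}{6} = - \frac{7}{6} + \frac{R^{\frac{3}{2}}}{6}$)
$\frac{1}{\left(-10\right)^{3} + w{\left(u \right)}} = \frac{1}{\left(-10\right)^{3} - \left(\frac{7}{6} - \frac{23^{\frac{3}{2}}}{6}\right)} = \frac{1}{-1000 - \left(\frac{7}{6} - \frac{23 \sqrt{23}}{6}\right)} = \frac{1}{- \frac{6007}{6} + \frac{23 \sqrt{23}}{6}}$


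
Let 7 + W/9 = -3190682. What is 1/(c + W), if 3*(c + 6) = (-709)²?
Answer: -3/85645940 ≈ -3.5028e-8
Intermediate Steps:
c = 502663/3 (c = -6 + (⅓)*(-709)² = -6 + (⅓)*502681 = -6 + 502681/3 = 502663/3 ≈ 1.6755e+5)
W = -28716201 (W = -63 + 9*(-3190682) = -63 - 28716138 = -28716201)
1/(c + W) = 1/(502663/3 - 28716201) = 1/(-85645940/3) = -3/85645940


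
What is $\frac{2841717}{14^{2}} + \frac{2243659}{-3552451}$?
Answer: $\frac{206012666147}{14209804} \approx 14498.0$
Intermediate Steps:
$\frac{2841717}{14^{2}} + \frac{2243659}{-3552451} = \frac{2841717}{196} + 2243659 \left(- \frac{1}{3552451}\right) = 2841717 \cdot \frac{1}{196} - \frac{2243659}{3552451} = \frac{2841717}{196} - \frac{2243659}{3552451} = \frac{206012666147}{14209804}$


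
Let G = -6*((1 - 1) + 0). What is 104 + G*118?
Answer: 104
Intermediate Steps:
G = 0 (G = -6*(0 + 0) = -6*0 = 0)
104 + G*118 = 104 + 0*118 = 104 + 0 = 104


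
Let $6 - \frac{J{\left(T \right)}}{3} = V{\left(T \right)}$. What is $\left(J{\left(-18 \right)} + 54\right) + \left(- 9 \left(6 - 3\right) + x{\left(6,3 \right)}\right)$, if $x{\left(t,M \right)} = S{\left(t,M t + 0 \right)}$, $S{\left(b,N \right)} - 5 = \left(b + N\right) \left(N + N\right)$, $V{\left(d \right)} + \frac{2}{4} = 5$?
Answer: $\frac{1801}{2} \approx 900.5$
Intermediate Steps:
$V{\left(d \right)} = \frac{9}{2}$ ($V{\left(d \right)} = - \frac{1}{2} + 5 = \frac{9}{2}$)
$J{\left(T \right)} = \frac{9}{2}$ ($J{\left(T \right)} = 18 - \frac{27}{2} = \frac{9}{2}$)
$S{\left(b,N \right)} = 5 + 2 N \left(N + b\right)$ ($S{\left(b,N \right)} = 5 + \left(b + N\right) \left(N + N\right) = 5 + \left(N + b\right) 2 N = 5 + 2 N \left(N + b\right)$)
$x{\left(t,M \right)} = 5 + 2 M t^{2} + 2 M^{2} t^{2}$ ($x{\left(t,M \right)} = 5 + 2 \left(M t + 0\right)^{2} + 2 \left(M t + 0\right) t = 5 + 2 \left(M t\right)^{2} + 2 M t t = 5 + 2 M^{2} t^{2} + 2 M t^{2} = 5 + 2 M t^{2} + 2 M^{2} t^{2}$)
$\left(J{\left(-18 \right)} + 54\right) + \left(- 9 \left(6 - 3\right) + x{\left(6,3 \right)}\right) = \left(\frac{9}{2} + 54\right) - \left(-221 + 9 \left(6 - 3\right) - 2 \cdot 3^{2} \cdot 6^{2}\right) = \frac{117}{2} + \left(\left(-9\right) 3 + \left(5 + 2 \cdot 3 \cdot 36 + 2 \cdot 9 \cdot 36\right)\right) = \frac{117}{2} + \left(-27 + \left(5 + 216 + 648\right)\right) = \frac{117}{2} + \left(-27 + 869\right) = \frac{117}{2} + 842 = \frac{1801}{2}$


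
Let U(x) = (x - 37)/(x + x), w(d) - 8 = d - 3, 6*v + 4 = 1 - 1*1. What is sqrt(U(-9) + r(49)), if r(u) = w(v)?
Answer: sqrt(62)/3 ≈ 2.6247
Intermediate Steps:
v = -2/3 (v = -2/3 + (1 - 1*1)/6 = -2/3 + (1 - 1)/6 = -2/3 + (1/6)*0 = -2/3 + 0 = -2/3 ≈ -0.66667)
w(d) = 5 + d (w(d) = 8 + (d - 3) = 8 + (-3 + d) = 5 + d)
r(u) = 13/3 (r(u) = 5 - 2/3 = 13/3)
U(x) = (-37 + x)/(2*x) (U(x) = (-37 + x)/((2*x)) = (-37 + x)*(1/(2*x)) = (-37 + x)/(2*x))
sqrt(U(-9) + r(49)) = sqrt((1/2)*(-37 - 9)/(-9) + 13/3) = sqrt((1/2)*(-1/9)*(-46) + 13/3) = sqrt(23/9 + 13/3) = sqrt(62/9) = sqrt(62)/3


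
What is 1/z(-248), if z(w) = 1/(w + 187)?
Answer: -61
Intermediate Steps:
z(w) = 1/(187 + w)
1/z(-248) = 1/(1/(187 - 248)) = 1/(1/(-61)) = 1/(-1/61) = -61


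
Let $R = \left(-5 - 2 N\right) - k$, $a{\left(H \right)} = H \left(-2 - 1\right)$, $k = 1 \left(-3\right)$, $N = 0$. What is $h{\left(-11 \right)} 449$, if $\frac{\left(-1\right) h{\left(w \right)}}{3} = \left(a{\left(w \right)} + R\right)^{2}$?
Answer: $-1294467$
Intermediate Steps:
$k = -3$
$a{\left(H \right)} = - 3 H$ ($a{\left(H \right)} = H \left(-3\right) = - 3 H$)
$R = -2$ ($R = \left(-5 - 0\right) - -3 = \left(-5 + 0\right) + 3 = -5 + 3 = -2$)
$h{\left(w \right)} = - 3 \left(-2 - 3 w\right)^{2}$ ($h{\left(w \right)} = - 3 \left(- 3 w - 2\right)^{2} = - 3 \left(-2 - 3 w\right)^{2}$)
$h{\left(-11 \right)} 449 = - 3 \left(2 + 3 \left(-11\right)\right)^{2} \cdot 449 = - 3 \left(2 - 33\right)^{2} \cdot 449 = - 3 \left(-31\right)^{2} \cdot 449 = \left(-3\right) 961 \cdot 449 = \left(-2883\right) 449 = -1294467$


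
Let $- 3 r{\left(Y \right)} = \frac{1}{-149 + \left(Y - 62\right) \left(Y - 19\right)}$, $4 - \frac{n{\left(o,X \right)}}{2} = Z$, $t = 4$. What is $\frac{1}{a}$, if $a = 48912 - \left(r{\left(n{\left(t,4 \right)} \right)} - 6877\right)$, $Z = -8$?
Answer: $\frac{1017}{56737412} \approx 1.7925 \cdot 10^{-5}$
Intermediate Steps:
$n{\left(o,X \right)} = 24$ ($n{\left(o,X \right)} = 8 - -16 = 8 + 16 = 24$)
$r{\left(Y \right)} = - \frac{1}{3 \left(-149 + \left(-62 + Y\right) \left(-19 + Y\right)\right)}$ ($r{\left(Y \right)} = - \frac{1}{3 \left(-149 + \left(Y - 62\right) \left(Y - 19\right)\right)} = - \frac{1}{3 \left(-149 + \left(-62 + Y\right) \left(-19 + Y\right)\right)}$)
$a = \frac{56737412}{1017}$ ($a = 48912 - \left(- \frac{1}{3087 - 5832 + 3 \cdot 24^{2}} - 6877\right) = 48912 - \left(- \frac{1}{3087 - 5832 + 3 \cdot 576} - 6877\right) = 48912 - \left(- \frac{1}{3087 - 5832 + 1728} - 6877\right) = 48912 - \left(- \frac{1}{-1017} - 6877\right) = 48912 - \left(\left(-1\right) \left(- \frac{1}{1017}\right) - 6877\right) = 48912 - \left(\frac{1}{1017} - 6877\right) = 48912 - - \frac{6993908}{1017} = 48912 + \frac{6993908}{1017} = \frac{56737412}{1017} \approx 55789.0$)
$\frac{1}{a} = \frac{1}{\frac{56737412}{1017}} = \frac{1017}{56737412}$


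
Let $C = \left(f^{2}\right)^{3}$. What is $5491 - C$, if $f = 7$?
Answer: $-112158$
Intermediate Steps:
$C = 117649$ ($C = \left(7^{2}\right)^{3} = 49^{3} = 117649$)
$5491 - C = 5491 - 117649 = -112158$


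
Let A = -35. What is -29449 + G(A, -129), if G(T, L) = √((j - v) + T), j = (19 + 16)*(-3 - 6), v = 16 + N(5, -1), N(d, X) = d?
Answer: -29449 + I*√371 ≈ -29449.0 + 19.261*I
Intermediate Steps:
v = 21 (v = 16 + 5 = 21)
j = -315 (j = 35*(-9) = -315)
G(T, L) = √(-336 + T) (G(T, L) = √((-315 - 1*21) + T) = √((-315 - 21) + T) = √(-336 + T))
-29449 + G(A, -129) = -29449 + √(-336 - 35) = -29449 + √(-371) = -29449 + I*√371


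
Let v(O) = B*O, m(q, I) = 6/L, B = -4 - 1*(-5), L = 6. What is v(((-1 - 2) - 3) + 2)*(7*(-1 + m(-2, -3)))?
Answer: 0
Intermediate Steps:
B = 1 (B = -4 + 5 = 1)
m(q, I) = 1 (m(q, I) = 6/6 = 6*(⅙) = 1)
v(O) = O (v(O) = 1*O = O)
v(((-1 - 2) - 3) + 2)*(7*(-1 + m(-2, -3))) = (((-1 - 2) - 3) + 2)*(7*(-1 + 1)) = ((-3 - 3) + 2)*(7*0) = (-6 + 2)*0 = -4*0 = 0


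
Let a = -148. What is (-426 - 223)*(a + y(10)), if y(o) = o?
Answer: 89562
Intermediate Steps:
(-426 - 223)*(a + y(10)) = (-426 - 223)*(-148 + 10) = -649*(-138) = 89562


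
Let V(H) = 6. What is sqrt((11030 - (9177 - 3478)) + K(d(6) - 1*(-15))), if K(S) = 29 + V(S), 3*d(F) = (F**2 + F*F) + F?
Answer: sqrt(5366) ≈ 73.253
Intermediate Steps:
d(F) = F/3 + 2*F**2/3 (d(F) = ((F**2 + F*F) + F)/3 = ((F**2 + F**2) + F)/3 = (2*F**2 + F)/3 = (F + 2*F**2)/3 = F/3 + 2*F**2/3)
K(S) = 35 (K(S) = 29 + 6 = 35)
sqrt((11030 - (9177 - 3478)) + K(d(6) - 1*(-15))) = sqrt((11030 - (9177 - 3478)) + 35) = sqrt((11030 - 1*5699) + 35) = sqrt((11030 - 5699) + 35) = sqrt(5331 + 35) = sqrt(5366)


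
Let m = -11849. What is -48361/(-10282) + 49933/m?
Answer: 59618383/121831418 ≈ 0.48935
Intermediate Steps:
-48361/(-10282) + 49933/m = -48361/(-10282) + 49933/(-11849) = -48361*(-1/10282) + 49933*(-1/11849) = 48361/10282 - 49933/11849 = 59618383/121831418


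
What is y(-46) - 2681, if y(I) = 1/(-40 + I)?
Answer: -230567/86 ≈ -2681.0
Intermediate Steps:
y(-46) - 2681 = 1/(-40 - 46) - 2681 = 1/(-86) - 2681 = -1/86 - 2681 = -230567/86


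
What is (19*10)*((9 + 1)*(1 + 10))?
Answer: 20900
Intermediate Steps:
(19*10)*((9 + 1)*(1 + 10)) = 190*(10*11) = 190*110 = 20900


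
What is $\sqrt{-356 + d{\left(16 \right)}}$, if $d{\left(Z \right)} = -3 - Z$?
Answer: $5 i \sqrt{15} \approx 19.365 i$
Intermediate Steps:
$\sqrt{-356 + d{\left(16 \right)}} = \sqrt{-356 - 19} = \sqrt{-375} = 5 i \sqrt{15}$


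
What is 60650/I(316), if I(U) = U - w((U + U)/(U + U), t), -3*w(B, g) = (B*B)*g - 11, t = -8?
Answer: 181950/929 ≈ 195.86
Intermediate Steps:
w(B, g) = 11/3 - g*B²/3 (w(B, g) = -((B*B)*g - 11)/3 = -(B²*g - 11)/3 = -(g*B² - 11)/3 = -(-11 + g*B²)/3 = 11/3 - g*B²/3)
I(U) = -19/3 + U (I(U) = U - (11/3 - ⅓*(-8)*((U + U)/(U + U))²) = U - (11/3 - ⅓*(-8)*((2*U)/((2*U)))²) = U - (11/3 - ⅓*(-8)*((2*U)*(1/(2*U)))²) = U - (11/3 - ⅓*(-8)*1²) = U - (11/3 - ⅓*(-8)*1) = U - (11/3 + 8/3) = U - 1*19/3 = U - 19/3 = -19/3 + U)
60650/I(316) = 60650/(-19/3 + 316) = 60650/(929/3) = 60650*(3/929) = 181950/929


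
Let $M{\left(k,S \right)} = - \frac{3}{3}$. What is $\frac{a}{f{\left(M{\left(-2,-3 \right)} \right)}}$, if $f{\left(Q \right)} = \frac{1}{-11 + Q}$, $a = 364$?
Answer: $-4368$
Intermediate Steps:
$M{\left(k,S \right)} = -1$ ($M{\left(k,S \right)} = \left(-3\right) \frac{1}{3} = -1$)
$\frac{a}{f{\left(M{\left(-2,-3 \right)} \right)}} = \frac{364}{\frac{1}{-11 - 1}} = \frac{364}{\frac{1}{-12}} = \frac{364}{- \frac{1}{12}} = 364 \left(-12\right) = -4368$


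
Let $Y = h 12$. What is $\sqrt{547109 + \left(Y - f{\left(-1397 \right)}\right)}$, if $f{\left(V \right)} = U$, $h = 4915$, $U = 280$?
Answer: $\sqrt{605809} \approx 778.34$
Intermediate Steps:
$f{\left(V \right)} = 280$
$Y = 58980$ ($Y = 4915 \cdot 12 = 58980$)
$\sqrt{547109 + \left(Y - f{\left(-1397 \right)}\right)} = \sqrt{547109 + \left(58980 - 280\right)} = \sqrt{547109 + 58700} = \sqrt{605809}$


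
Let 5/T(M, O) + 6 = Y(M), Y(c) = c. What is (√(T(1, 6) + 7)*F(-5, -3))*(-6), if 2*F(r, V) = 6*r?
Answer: 90*√6 ≈ 220.45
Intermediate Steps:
T(M, O) = 5/(-6 + M)
F(r, V) = 3*r (F(r, V) = (6*r)/2 = 3*r)
(√(T(1, 6) + 7)*F(-5, -3))*(-6) = (√(5/(-6 + 1) + 7)*(3*(-5)))*(-6) = (√(5/(-5) + 7)*(-15))*(-6) = (√(5*(-⅕) + 7)*(-15))*(-6) = (√(-1 + 7)*(-15))*(-6) = (√6*(-15))*(-6) = -15*√6*(-6) = 90*√6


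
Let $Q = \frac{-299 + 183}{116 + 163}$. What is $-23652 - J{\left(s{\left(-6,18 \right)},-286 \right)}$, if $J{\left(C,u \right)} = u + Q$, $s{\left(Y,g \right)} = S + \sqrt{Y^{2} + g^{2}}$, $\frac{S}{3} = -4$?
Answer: $- \frac{6518998}{279} \approx -23366.0$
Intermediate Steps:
$Q = - \frac{116}{279} \approx -0.41577$
$S = -12$ ($S = 3 \left(-4\right) = -12$)
$s{\left(Y,g \right)} = -12 + \sqrt{Y^{2} + g^{2}}$
$J{\left(C,u \right)} = - \frac{116}{279} + u$ ($J{\left(C,u \right)} = u - \frac{116}{279} = - \frac{116}{279} + u$)
$-23652 - J{\left(s{\left(-6,18 \right)},-286 \right)} = -23652 - \left(- \frac{116}{279} - 286\right) = -23652 - - \frac{79910}{279} = -23652 + \frac{79910}{279} = - \frac{6518998}{279}$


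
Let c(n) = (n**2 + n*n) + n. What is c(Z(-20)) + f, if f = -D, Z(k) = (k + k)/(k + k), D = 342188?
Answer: -342185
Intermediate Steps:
Z(k) = 1 (Z(k) = (2*k)/((2*k)) = (2*k)*(1/(2*k)) = 1)
c(n) = n + 2*n**2 (c(n) = (n**2 + n**2) + n = 2*n**2 + n = n + 2*n**2)
f = -342188 (f = -1*342188 = -342188)
c(Z(-20)) + f = 1*(1 + 2*1) - 342188 = 1*(1 + 2) - 342188 = 1*3 - 342188 = 3 - 342188 = -342185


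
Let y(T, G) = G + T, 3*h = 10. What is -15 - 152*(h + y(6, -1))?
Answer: -3845/3 ≈ -1281.7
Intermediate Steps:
h = 10/3 (h = (⅓)*10 = 10/3 ≈ 3.3333)
-15 - 152*(h + y(6, -1)) = -15 - 152*(10/3 + (-1 + 6)) = -15 - 152*(10/3 + 5) = -15 - 152*25/3 = -15 - 3800/3 = -3845/3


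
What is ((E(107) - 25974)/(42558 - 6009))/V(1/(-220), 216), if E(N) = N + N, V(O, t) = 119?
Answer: -3680/621333 ≈ -0.0059227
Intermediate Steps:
E(N) = 2*N
((E(107) - 25974)/(42558 - 6009))/V(1/(-220), 216) = ((2*107 - 25974)/(42558 - 6009))/119 = ((214 - 25974)/36549)*(1/119) = -25760*1/36549*(1/119) = -25760/36549*1/119 = -3680/621333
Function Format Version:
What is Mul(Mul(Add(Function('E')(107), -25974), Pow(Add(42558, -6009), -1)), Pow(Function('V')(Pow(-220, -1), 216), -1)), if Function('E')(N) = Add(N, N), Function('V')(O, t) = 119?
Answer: Rational(-3680, 621333) ≈ -0.0059227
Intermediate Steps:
Function('E')(N) = Mul(2, N)
Mul(Mul(Add(Function('E')(107), -25974), Pow(Add(42558, -6009), -1)), Pow(Function('V')(Pow(-220, -1), 216), -1)) = Mul(Mul(Add(Mul(2, 107), -25974), Pow(Add(42558, -6009), -1)), Pow(119, -1)) = Mul(Mul(Add(214, -25974), Pow(36549, -1)), Rational(1, 119)) = Mul(Mul(-25760, Rational(1, 36549)), Rational(1, 119)) = Mul(Rational(-25760, 36549), Rational(1, 119)) = Rational(-3680, 621333)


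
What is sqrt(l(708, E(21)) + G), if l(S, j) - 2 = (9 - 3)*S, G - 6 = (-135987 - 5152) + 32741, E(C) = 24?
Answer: I*sqrt(104142) ≈ 322.71*I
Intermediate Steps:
G = -108392 (G = 6 + ((-135987 - 5152) + 32741) = 6 + (-141139 + 32741) = 6 - 108398 = -108392)
l(S, j) = 2 + 6*S (l(S, j) = 2 + (9 - 3)*S = 2 + 6*S)
sqrt(l(708, E(21)) + G) = sqrt((2 + 6*708) - 108392) = sqrt((2 + 4248) - 108392) = sqrt(4250 - 108392) = sqrt(-104142) = I*sqrt(104142)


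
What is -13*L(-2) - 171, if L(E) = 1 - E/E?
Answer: -171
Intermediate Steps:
L(E) = 0 (L(E) = 1 - 1*1 = 1 - 1 = 0)
-13*L(-2) - 171 = -13*0 - 171 = 0 - 171 = -171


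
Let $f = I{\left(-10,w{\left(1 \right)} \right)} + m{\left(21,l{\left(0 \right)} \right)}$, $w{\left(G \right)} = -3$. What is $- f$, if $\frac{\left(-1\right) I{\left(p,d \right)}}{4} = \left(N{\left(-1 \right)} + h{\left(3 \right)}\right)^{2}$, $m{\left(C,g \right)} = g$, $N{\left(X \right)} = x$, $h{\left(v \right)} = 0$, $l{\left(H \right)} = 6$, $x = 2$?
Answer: $10$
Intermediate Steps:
$N{\left(X \right)} = 2$
$I{\left(p,d \right)} = -16$ ($I{\left(p,d \right)} = - 4 \left(2 + 0\right)^{2} = - 4 \cdot 2^{2} = \left(-4\right) 4 = -16$)
$f = -10$ ($f = -16 + 6 = -10$)
$- f = \left(-1\right) \left(-10\right) = 10$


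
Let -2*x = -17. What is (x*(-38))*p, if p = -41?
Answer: 13243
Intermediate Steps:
x = 17/2 (x = -½*(-17) = 17/2 ≈ 8.5000)
(x*(-38))*p = ((17/2)*(-38))*(-41) = -323*(-41) = 13243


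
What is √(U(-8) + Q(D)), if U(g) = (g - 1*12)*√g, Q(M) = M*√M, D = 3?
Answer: √(3*√3 - 40*I*√2) ≈ 5.5679 - 5.0799*I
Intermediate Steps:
Q(M) = M^(3/2)
U(g) = √g*(-12 + g) (U(g) = (g - 12)*√g = (-12 + g)*√g = √g*(-12 + g))
√(U(-8) + Q(D)) = √(√(-8)*(-12 - 8) + 3^(3/2)) = √((2*I*√2)*(-20) + 3*√3) = √(-40*I*√2 + 3*√3) = √(3*√3 - 40*I*√2)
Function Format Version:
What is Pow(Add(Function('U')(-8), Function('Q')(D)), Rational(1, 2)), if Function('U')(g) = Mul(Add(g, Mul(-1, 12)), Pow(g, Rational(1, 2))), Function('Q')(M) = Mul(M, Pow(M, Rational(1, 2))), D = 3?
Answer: Pow(Add(Mul(3, Pow(3, Rational(1, 2))), Mul(-40, I, Pow(2, Rational(1, 2)))), Rational(1, 2)) ≈ Add(5.5679, Mul(-5.0799, I))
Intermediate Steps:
Function('Q')(M) = Pow(M, Rational(3, 2))
Function('U')(g) = Mul(Pow(g, Rational(1, 2)), Add(-12, g)) (Function('U')(g) = Mul(Add(g, -12), Pow(g, Rational(1, 2))) = Mul(Add(-12, g), Pow(g, Rational(1, 2))) = Mul(Pow(g, Rational(1, 2)), Add(-12, g)))
Pow(Add(Function('U')(-8), Function('Q')(D)), Rational(1, 2)) = Pow(Add(Mul(Pow(-8, Rational(1, 2)), Add(-12, -8)), Pow(3, Rational(3, 2))), Rational(1, 2)) = Pow(Add(Mul(Mul(2, I, Pow(2, Rational(1, 2))), -20), Mul(3, Pow(3, Rational(1, 2)))), Rational(1, 2)) = Pow(Add(Mul(-40, I, Pow(2, Rational(1, 2))), Mul(3, Pow(3, Rational(1, 2)))), Rational(1, 2)) = Pow(Add(Mul(3, Pow(3, Rational(1, 2))), Mul(-40, I, Pow(2, Rational(1, 2)))), Rational(1, 2))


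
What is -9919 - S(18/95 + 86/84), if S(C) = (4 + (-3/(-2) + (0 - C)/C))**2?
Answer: -39757/4 ≈ -9939.3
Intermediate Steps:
S(C) = 81/4 (S(C) = (4 + (-3*(-1/2) + (-C)/C))**2 = (4 + (3/2 - 1))**2 = (4 + 1/2)**2 = (9/2)**2 = 81/4)
-9919 - S(18/95 + 86/84) = -9919 - 1*81/4 = -9919 - 81/4 = -39757/4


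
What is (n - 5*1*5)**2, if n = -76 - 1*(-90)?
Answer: 121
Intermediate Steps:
n = 14 (n = -76 + 90 = 14)
(n - 5*1*5)**2 = (14 - 5*1*5)**2 = (14 - 5*5)**2 = (14 - 25)**2 = (-11)**2 = 121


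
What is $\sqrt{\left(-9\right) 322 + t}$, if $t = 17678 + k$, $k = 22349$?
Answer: $\sqrt{37129} \approx 192.69$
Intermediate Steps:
$t = 40027$ ($t = 17678 + 22349 = 40027$)
$\sqrt{\left(-9\right) 322 + t} = \sqrt{\left(-9\right) 322 + 40027} = \sqrt{-2898 + 40027} = \sqrt{37129}$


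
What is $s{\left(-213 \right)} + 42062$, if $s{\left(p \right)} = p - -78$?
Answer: $41927$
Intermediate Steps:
$s{\left(p \right)} = 78 + p$ ($s{\left(p \right)} = p + 78 = 78 + p$)
$s{\left(-213 \right)} + 42062 = \left(78 - 213\right) + 42062 = -135 + 42062 = 41927$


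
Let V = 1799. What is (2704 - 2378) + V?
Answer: 2125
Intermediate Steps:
(2704 - 2378) + V = (2704 - 2378) + 1799 = 326 + 1799 = 2125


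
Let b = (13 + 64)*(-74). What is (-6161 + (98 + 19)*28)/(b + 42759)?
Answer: -2885/37061 ≈ -0.077845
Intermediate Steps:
b = -5698 (b = 77*(-74) = -5698)
(-6161 + (98 + 19)*28)/(b + 42759) = (-6161 + (98 + 19)*28)/(-5698 + 42759) = (-6161 + 117*28)/37061 = (-6161 + 3276)*(1/37061) = -2885*1/37061 = -2885/37061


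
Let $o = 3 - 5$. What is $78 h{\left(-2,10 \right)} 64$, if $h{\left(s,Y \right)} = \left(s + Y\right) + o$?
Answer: $29952$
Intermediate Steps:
$o = -2$
$h{\left(s,Y \right)} = -2 + Y + s$ ($h{\left(s,Y \right)} = \left(s + Y\right) - 2 = \left(Y + s\right) - 2 = -2 + Y + s$)
$78 h{\left(-2,10 \right)} 64 = 78 \left(-2 + 10 - 2\right) 64 = 78 \cdot 6 \cdot 64 = 468 \cdot 64 = 29952$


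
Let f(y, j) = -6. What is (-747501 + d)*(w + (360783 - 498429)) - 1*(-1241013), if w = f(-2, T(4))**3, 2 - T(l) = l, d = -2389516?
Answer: 432476678667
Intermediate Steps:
T(l) = 2 - l
w = -216 (w = (-6)**3 = -216)
(-747501 + d)*(w + (360783 - 498429)) - 1*(-1241013) = (-747501 - 2389516)*(-216 + (360783 - 498429)) - 1*(-1241013) = -3137017*(-216 - 137646) + 1241013 = -3137017*(-137862) + 1241013 = 432475437654 + 1241013 = 432476678667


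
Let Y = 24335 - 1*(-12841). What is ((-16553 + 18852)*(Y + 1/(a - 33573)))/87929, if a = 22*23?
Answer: 2826157920509/2907548243 ≈ 972.01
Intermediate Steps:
Y = 37176 (Y = 24335 + 12841 = 37176)
a = 506
((-16553 + 18852)*(Y + 1/(a - 33573)))/87929 = ((-16553 + 18852)*(37176 + 1/(506 - 33573)))/87929 = (2299*(37176 + 1/(-33067)))*(1/87929) = (2299*(37176 - 1/33067))*(1/87929) = (2299*(1229298791/33067))*(1/87929) = (2826157920509/33067)*(1/87929) = 2826157920509/2907548243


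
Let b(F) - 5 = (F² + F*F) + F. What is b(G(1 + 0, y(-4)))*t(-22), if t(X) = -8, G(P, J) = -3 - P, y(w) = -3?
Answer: -264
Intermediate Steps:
b(F) = 5 + F + 2*F² (b(F) = 5 + ((F² + F*F) + F) = 5 + ((F² + F²) + F) = 5 + (2*F² + F) = 5 + (F + 2*F²) = 5 + F + 2*F²)
b(G(1 + 0, y(-4)))*t(-22) = (5 + (-3 - (1 + 0)) + 2*(-3 - (1 + 0))²)*(-8) = (5 + (-3 - 1*1) + 2*(-3 - 1*1)²)*(-8) = (5 + (-3 - 1) + 2*(-3 - 1)²)*(-8) = (5 - 4 + 2*(-4)²)*(-8) = (5 - 4 + 2*16)*(-8) = (5 - 4 + 32)*(-8) = 33*(-8) = -264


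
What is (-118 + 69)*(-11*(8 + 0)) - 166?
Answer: 4146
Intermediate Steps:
(-118 + 69)*(-11*(8 + 0)) - 166 = -(-539)*8 - 166 = -49*(-88) - 166 = 4312 - 166 = 4146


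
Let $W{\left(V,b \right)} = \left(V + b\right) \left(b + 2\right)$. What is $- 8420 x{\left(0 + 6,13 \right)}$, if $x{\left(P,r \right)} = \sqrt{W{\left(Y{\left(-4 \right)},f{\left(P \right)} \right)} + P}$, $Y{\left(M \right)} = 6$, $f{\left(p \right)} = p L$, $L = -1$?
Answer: $- 8420 \sqrt{6} \approx -20625.0$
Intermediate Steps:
$f{\left(p \right)} = - p$ ($f{\left(p \right)} = p \left(-1\right) = - p$)
$W{\left(V,b \right)} = \left(2 + b\right) \left(V + b\right)$ ($W{\left(V,b \right)} = \left(V + b\right) \left(2 + b\right) = \left(2 + b\right) \left(V + b\right)$)
$x{\left(P,r \right)} = \sqrt{12 + P^{2} - 7 P}$ ($x{\left(P,r \right)} = \sqrt{\left(\left(- P\right)^{2} + 2 \cdot 6 + 2 \left(- P\right) + 6 \left(- P\right)\right) + P} = \sqrt{\left(P^{2} + 12 - 2 P - 6 P\right) + P} = \sqrt{\left(12 + P^{2} - 8 P\right) + P} = \sqrt{12 + P^{2} - 7 P}$)
$- 8420 x{\left(0 + 6,13 \right)} = - 8420 \sqrt{12 + \left(0 + 6\right)^{2} - 7 \left(0 + 6\right)} = - 8420 \sqrt{12 + 6^{2} - 42} = - 8420 \sqrt{12 + 36 - 42} = - 8420 \sqrt{6}$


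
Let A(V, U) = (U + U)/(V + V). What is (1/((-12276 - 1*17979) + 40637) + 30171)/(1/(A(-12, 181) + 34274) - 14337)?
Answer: -128773233932561/61191934149954 ≈ -2.1044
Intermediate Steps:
A(V, U) = U/V (A(V, U) = (2*U)/((2*V)) = (2*U)*(1/(2*V)) = U/V)
(1/((-12276 - 1*17979) + 40637) + 30171)/(1/(A(-12, 181) + 34274) - 14337) = (1/((-12276 - 1*17979) + 40637) + 30171)/(1/(181/(-12) + 34274) - 14337) = (1/((-12276 - 17979) + 40637) + 30171)/(1/(181*(-1/12) + 34274) - 14337) = (1/(-30255 + 40637) + 30171)/(1/(-181/12 + 34274) - 14337) = (1/10382 + 30171)/(1/(411107/12) - 14337) = (1/10382 + 30171)/(12/411107 - 14337) = 313235323/(10382*(-5894041047/411107)) = (313235323/10382)*(-411107/5894041047) = -128773233932561/61191934149954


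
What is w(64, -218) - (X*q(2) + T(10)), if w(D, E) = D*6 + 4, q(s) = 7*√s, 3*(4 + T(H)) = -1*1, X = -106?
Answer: 1177/3 + 742*√2 ≈ 1441.7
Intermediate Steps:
T(H) = -13/3 (T(H) = -4 + (-1*1)/3 = -4 + (⅓)*(-1) = -4 - ⅓ = -13/3)
w(D, E) = 4 + 6*D (w(D, E) = 6*D + 4 = 4 + 6*D)
w(64, -218) - (X*q(2) + T(10)) = (4 + 6*64) - (-742*√2 - 13/3) = (4 + 384) - (-742*√2 - 13/3) = 388 - (-13/3 - 742*√2) = 388 + (13/3 + 742*√2) = 1177/3 + 742*√2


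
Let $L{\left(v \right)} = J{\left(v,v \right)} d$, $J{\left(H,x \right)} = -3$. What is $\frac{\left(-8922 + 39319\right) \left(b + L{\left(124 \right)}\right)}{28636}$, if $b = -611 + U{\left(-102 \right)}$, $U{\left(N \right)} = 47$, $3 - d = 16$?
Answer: $- \frac{15958425}{28636} \approx -557.29$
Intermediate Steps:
$d = -13$ ($d = 3 - 16 = -13$)
$b = -564$ ($b = -611 + 47 = -564$)
$L{\left(v \right)} = 39$ ($L{\left(v \right)} = \left(-3\right) \left(-13\right) = 39$)
$\frac{\left(-8922 + 39319\right) \left(b + L{\left(124 \right)}\right)}{28636} = \frac{\left(-8922 + 39319\right) \left(-564 + 39\right)}{28636} = 30397 \left(-525\right) \frac{1}{28636} = \left(-15958425\right) \frac{1}{28636} = - \frac{15958425}{28636}$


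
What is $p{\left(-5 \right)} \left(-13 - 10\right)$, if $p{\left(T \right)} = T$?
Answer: $115$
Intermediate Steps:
$p{\left(-5 \right)} \left(-13 - 10\right) = - 5 \left(-13 - 10\right) = \left(-5\right) \left(-23\right) = 115$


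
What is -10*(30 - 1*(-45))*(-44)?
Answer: 33000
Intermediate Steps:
-10*(30 - 1*(-45))*(-44) = -10*(30 + 45)*(-44) = -10*75*(-44) = -750*(-44) = 33000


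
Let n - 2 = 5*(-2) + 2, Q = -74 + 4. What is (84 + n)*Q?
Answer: -5460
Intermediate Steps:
Q = -70
n = -6 (n = 2 + (5*(-2) + 2) = 2 + (-10 + 2) = 2 - 8 = -6)
(84 + n)*Q = (84 - 6)*(-70) = 78*(-70) = -5460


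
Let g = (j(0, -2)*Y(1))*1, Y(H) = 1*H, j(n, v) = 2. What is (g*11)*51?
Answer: 1122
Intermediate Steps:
Y(H) = H
g = 2 (g = (2*1)*1 = 2*1 = 2)
(g*11)*51 = (2*11)*51 = 22*51 = 1122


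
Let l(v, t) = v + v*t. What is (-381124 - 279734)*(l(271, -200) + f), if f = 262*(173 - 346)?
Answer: 65593460790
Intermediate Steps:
f = -45326 (f = 262*(-173) = -45326)
l(v, t) = v + t*v
(-381124 - 279734)*(l(271, -200) + f) = (-381124 - 279734)*(271*(1 - 200) - 45326) = -660858*(271*(-199) - 45326) = -660858*(-53929 - 45326) = -660858*(-99255) = 65593460790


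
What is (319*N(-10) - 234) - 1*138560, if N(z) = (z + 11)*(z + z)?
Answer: -145174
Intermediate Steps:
N(z) = 2*z*(11 + z) (N(z) = (11 + z)*(2*z) = 2*z*(11 + z))
(319*N(-10) - 234) - 1*138560 = (319*(2*(-10)*(11 - 10)) - 234) - 1*138560 = (319*(2*(-10)*1) - 234) - 138560 = (319*(-20) - 234) - 138560 = (-6380 - 234) - 138560 = -6614 - 138560 = -145174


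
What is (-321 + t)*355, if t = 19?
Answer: -107210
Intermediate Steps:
(-321 + t)*355 = (-321 + 19)*355 = -302*355 = -107210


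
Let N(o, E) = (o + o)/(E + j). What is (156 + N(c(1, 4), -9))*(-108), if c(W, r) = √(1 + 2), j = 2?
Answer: -16848 + 216*√3/7 ≈ -16795.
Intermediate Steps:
c(W, r) = √3
N(o, E) = 2*o/(2 + E) (N(o, E) = (o + o)/(E + 2) = (2*o)/(2 + E) = 2*o/(2 + E))
(156 + N(c(1, 4), -9))*(-108) = (156 + 2*√3/(2 - 9))*(-108) = (156 + 2*√3/(-7))*(-108) = (156 + 2*√3*(-⅐))*(-108) = (156 - 2*√3/7)*(-108) = -16848 + 216*√3/7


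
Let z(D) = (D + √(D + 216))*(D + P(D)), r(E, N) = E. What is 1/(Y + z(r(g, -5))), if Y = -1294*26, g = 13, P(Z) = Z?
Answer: -1281/42659032 - √229/42659032 ≈ -3.0384e-5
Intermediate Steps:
Y = -33644
z(D) = 2*D*(D + √(216 + D)) (z(D) = (D + √(D + 216))*(D + D) = (D + √(216 + D))*(2*D) = 2*D*(D + √(216 + D)))
1/(Y + z(r(g, -5))) = 1/(-33644 + 2*13*(13 + √(216 + 13))) = 1/(-33644 + 2*13*(13 + √229)) = 1/(-33644 + (338 + 26*√229)) = 1/(-33306 + 26*√229)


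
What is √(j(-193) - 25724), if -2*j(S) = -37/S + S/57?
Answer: I*√3112976666154/11001 ≈ 160.38*I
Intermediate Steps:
j(S) = -S/114 + 37/(2*S) (j(S) = -(-37/S + S/57)/2 = -S/114 + 37/(2*S))
√(j(-193) - 25724) = √((1/114)*(2109 - 1*(-193)²)/(-193) - 25724) = √((1/114)*(-1/193)*(2109 - 1*37249) - 25724) = √((1/114)*(-1/193)*(2109 - 37249) - 25724) = √((1/114)*(-1/193)*(-35140) - 25724) = √(17570/11001 - 25724) = √(-282972154/11001) = I*√3112976666154/11001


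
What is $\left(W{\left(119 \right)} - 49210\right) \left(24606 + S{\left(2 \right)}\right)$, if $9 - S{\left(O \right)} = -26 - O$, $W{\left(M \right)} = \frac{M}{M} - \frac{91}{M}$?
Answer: $- \frac{20615495938}{17} \approx -1.2127 \cdot 10^{9}$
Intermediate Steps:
$W{\left(M \right)} = 1 - \frac{91}{M}$
$S{\left(O \right)} = 35 + O$ ($S{\left(O \right)} = 9 - \left(-26 - O\right) = 9 + \left(26 + O\right) = 35 + O$)
$\left(W{\left(119 \right)} - 49210\right) \left(24606 + S{\left(2 \right)}\right) = \left(\frac{-91 + 119}{119} - 49210\right) \left(24606 + \left(35 + 2\right)\right) = \left(\frac{1}{119} \cdot 28 - 49210\right) \left(24606 + 37\right) = \left(\frac{4}{17} - 49210\right) 24643 = \left(- \frac{836566}{17}\right) 24643 = - \frac{20615495938}{17}$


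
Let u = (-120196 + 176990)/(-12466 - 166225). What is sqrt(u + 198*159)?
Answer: 2*sqrt(251306254388047)/178691 ≈ 177.43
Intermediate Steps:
u = -56794/178691 (u = 56794/(-178691) = 56794*(-1/178691) = -56794/178691 ≈ -0.31783)
sqrt(u + 198*159) = sqrt(-56794/178691 + 198*159) = sqrt(-56794/178691 + 31482) = sqrt(5625493268/178691) = 2*sqrt(251306254388047)/178691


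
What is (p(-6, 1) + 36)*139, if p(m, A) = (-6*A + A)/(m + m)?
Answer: 60743/12 ≈ 5061.9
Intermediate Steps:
p(m, A) = -5*A/(2*m) (p(m, A) = (-5*A)/((2*m)) = (-5*A)*(1/(2*m)) = -5*A/(2*m))
(p(-6, 1) + 36)*139 = (-5/2*1/(-6) + 36)*139 = (-5/2*1*(-⅙) + 36)*139 = (5/12 + 36)*139 = (437/12)*139 = 60743/12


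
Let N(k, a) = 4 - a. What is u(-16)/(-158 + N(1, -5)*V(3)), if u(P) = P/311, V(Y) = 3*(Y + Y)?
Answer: -4/311 ≈ -0.012862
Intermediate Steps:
V(Y) = 6*Y (V(Y) = 3*(2*Y) = 6*Y)
u(P) = P/311 (u(P) = P*(1/311) = P/311)
u(-16)/(-158 + N(1, -5)*V(3)) = ((1/311)*(-16))/(-158 + (4 - 1*(-5))*(6*3)) = -16/(311*(-158 + (4 + 5)*18)) = -16/(311*(-158 + 9*18)) = -16/(311*(-158 + 162)) = -16/311/4 = -16/311*¼ = -4/311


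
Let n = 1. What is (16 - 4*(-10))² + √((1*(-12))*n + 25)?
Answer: 3136 + √13 ≈ 3139.6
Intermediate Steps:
(16 - 4*(-10))² + √((1*(-12))*n + 25) = (16 - 4*(-10))² + √((1*(-12))*1 + 25) = (16 + 40)² + √(-12*1 + 25) = 56² + √(-12 + 25) = 3136 + √13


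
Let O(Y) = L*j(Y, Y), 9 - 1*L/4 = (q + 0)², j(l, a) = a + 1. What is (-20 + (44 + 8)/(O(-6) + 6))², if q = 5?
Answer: 10458756/26569 ≈ 393.65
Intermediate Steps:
j(l, a) = 1 + a
L = -64 (L = 36 - 4*(5 + 0)² = 36 - 4*5² = 36 - 4*25 = 36 - 100 = -64)
O(Y) = -64 - 64*Y (O(Y) = -64*(1 + Y) = -64 - 64*Y)
(-20 + (44 + 8)/(O(-6) + 6))² = (-20 + (44 + 8)/((-64 - 64*(-6)) + 6))² = (-20 + 52/((-64 + 384) + 6))² = (-20 + 52/(320 + 6))² = (-20 + 52/326)² = (-20 + 52*(1/326))² = (-20 + 26/163)² = (-3234/163)² = 10458756/26569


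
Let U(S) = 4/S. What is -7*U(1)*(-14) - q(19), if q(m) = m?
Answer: 373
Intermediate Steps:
-7*U(1)*(-14) - q(19) = -28/1*(-14) - 1*19 = -28*(-14) - 19 = 392 - 19 = 373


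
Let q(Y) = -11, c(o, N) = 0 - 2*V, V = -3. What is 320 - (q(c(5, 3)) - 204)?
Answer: 535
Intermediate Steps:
c(o, N) = 6 (c(o, N) = 0 - 2*(-3) = 0 + 6 = 6)
320 - (q(c(5, 3)) - 204) = 320 - (-11 - 204) = 320 - 1*(-215) = 320 + 215 = 535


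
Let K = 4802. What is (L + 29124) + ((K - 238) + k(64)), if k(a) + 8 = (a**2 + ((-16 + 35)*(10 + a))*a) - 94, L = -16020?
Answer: 111646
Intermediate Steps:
k(a) = -102 + a**2 + a*(190 + 19*a) (k(a) = -8 + ((a**2 + ((-16 + 35)*(10 + a))*a) - 94) = -8 + ((a**2 + (19*(10 + a))*a) - 94) = -8 + ((a**2 + (190 + 19*a)*a) - 94) = -8 + ((a**2 + a*(190 + 19*a)) - 94) = -8 + (-94 + a**2 + a*(190 + 19*a)) = -102 + a**2 + a*(190 + 19*a))
(L + 29124) + ((K - 238) + k(64)) = (-16020 + 29124) + ((4802 - 238) + (-102 + 20*64**2 + 190*64)) = 13104 + (4564 + (-102 + 20*4096 + 12160)) = 13104 + (4564 + (-102 + 81920 + 12160)) = 13104 + (4564 + 93978) = 13104 + 98542 = 111646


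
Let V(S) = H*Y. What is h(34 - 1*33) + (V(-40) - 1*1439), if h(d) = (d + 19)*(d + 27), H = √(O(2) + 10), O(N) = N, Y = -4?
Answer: -879 - 8*√3 ≈ -892.86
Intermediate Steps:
H = 2*√3 (H = √(2 + 10) = √12 = 2*√3 ≈ 3.4641)
h(d) = (19 + d)*(27 + d)
V(S) = -8*√3 (V(S) = (2*√3)*(-4) = -8*√3)
h(34 - 1*33) + (V(-40) - 1*1439) = (513 + (34 - 1*33)² + 46*(34 - 1*33)) + (-8*√3 - 1*1439) = (513 + (34 - 33)² + 46*(34 - 33)) + (-8*√3 - 1439) = (513 + 1² + 46*1) + (-1439 - 8*√3) = (513 + 1 + 46) + (-1439 - 8*√3) = 560 + (-1439 - 8*√3) = -879 - 8*√3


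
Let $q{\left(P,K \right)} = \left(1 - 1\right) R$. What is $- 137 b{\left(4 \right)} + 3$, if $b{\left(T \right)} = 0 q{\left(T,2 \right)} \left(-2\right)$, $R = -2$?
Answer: $3$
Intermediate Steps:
$q{\left(P,K \right)} = 0$ ($q{\left(P,K \right)} = \left(1 - 1\right) \left(-2\right) = 0 \left(-2\right) = 0$)
$b{\left(T \right)} = 0$ ($b{\left(T \right)} = 0 \cdot 0 \left(-2\right) = 0 \left(-2\right) = 0$)
$- 137 b{\left(4 \right)} + 3 = \left(-137\right) 0 + 3 = 0 + 3 = 3$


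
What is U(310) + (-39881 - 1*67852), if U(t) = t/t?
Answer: -107732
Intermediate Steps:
U(t) = 1
U(310) + (-39881 - 1*67852) = 1 + (-39881 - 1*67852) = 1 + (-39881 - 67852) = 1 - 107733 = -107732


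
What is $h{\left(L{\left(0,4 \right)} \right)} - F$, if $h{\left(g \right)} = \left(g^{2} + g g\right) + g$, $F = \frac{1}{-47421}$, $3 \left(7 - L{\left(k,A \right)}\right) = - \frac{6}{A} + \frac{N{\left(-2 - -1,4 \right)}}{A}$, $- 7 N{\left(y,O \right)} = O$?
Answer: $\frac{94092062}{774543} \approx 121.48$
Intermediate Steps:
$N{\left(y,O \right)} = - \frac{O}{7}$
$L{\left(k,A \right)} = 7 + \frac{46}{21 A}$ ($L{\left(k,A \right)} = 7 - \frac{- \frac{6}{A} + \frac{\left(- \frac{1}{7}\right) 4}{A}}{3} = 7 - \frac{- \frac{6}{A} - \frac{4}{7 A}}{3} = 7 - \frac{\left(- \frac{46}{7}\right) \frac{1}{A}}{3} = 7 + \frac{46}{21 A}$)
$F = - \frac{1}{47421} \approx -2.1088 \cdot 10^{-5}$
$h{\left(g \right)} = g + 2 g^{2}$ ($h{\left(g \right)} = \left(g^{2} + g^{2}\right) + g = 2 g^{2} + g = g + 2 g^{2}$)
$h{\left(L{\left(0,4 \right)} \right)} - F = \left(7 + \frac{46}{21 \cdot 4}\right) \left(1 + 2 \left(7 + \frac{46}{21 \cdot 4}\right)\right) - - \frac{1}{47421} = \left(7 + \frac{46}{21} \cdot \frac{1}{4}\right) \left(1 + 2 \left(7 + \frac{46}{21} \cdot \frac{1}{4}\right)\right) + \frac{1}{47421} = \left(7 + \frac{23}{42}\right) \left(1 + 2 \left(7 + \frac{23}{42}\right)\right) + \frac{1}{47421} = \frac{317 \left(1 + 2 \cdot \frac{317}{42}\right)}{42} + \frac{1}{47421} = \frac{317 \left(1 + \frac{317}{21}\right)}{42} + \frac{1}{47421} = \frac{317}{42} \cdot \frac{338}{21} + \frac{1}{47421} = \frac{53573}{441} + \frac{1}{47421} = \frac{94092062}{774543}$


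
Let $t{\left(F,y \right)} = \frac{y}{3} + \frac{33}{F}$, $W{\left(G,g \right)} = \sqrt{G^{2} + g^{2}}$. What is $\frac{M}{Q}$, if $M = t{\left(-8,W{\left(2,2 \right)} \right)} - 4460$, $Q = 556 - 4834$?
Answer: $\frac{35713}{34224} - \frac{\sqrt{2}}{6417} \approx 1.0433$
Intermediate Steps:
$Q = -4278$
$t{\left(F,y \right)} = \frac{33}{F} + \frac{y}{3}$ ($t{\left(F,y \right)} = y \frac{1}{3} + \frac{33}{F} = \frac{y}{3} + \frac{33}{F} = \frac{33}{F} + \frac{y}{3}$)
$M = - \frac{35713}{8} + \frac{2 \sqrt{2}}{3}$ ($M = \left(\frac{33}{-8} + \frac{\sqrt{2^{2} + 2^{2}}}{3}\right) - 4460 = \left(33 \left(- \frac{1}{8}\right) + \frac{\sqrt{4 + 4}}{3}\right) - 4460 = \left(- \frac{33}{8} + \frac{\sqrt{8}}{3}\right) - 4460 = \left(- \frac{33}{8} + \frac{2 \sqrt{2}}{3}\right) - 4460 = - \frac{35713}{8} + \frac{2 \sqrt{2}}{3} \approx -4463.2$)
$\frac{M}{Q} = \frac{- \frac{35713}{8} + \frac{2 \sqrt{2}}{3}}{-4278} = \left(- \frac{35713}{8} + \frac{2 \sqrt{2}}{3}\right) \left(- \frac{1}{4278}\right) = \frac{35713}{34224} - \frac{\sqrt{2}}{6417}$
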